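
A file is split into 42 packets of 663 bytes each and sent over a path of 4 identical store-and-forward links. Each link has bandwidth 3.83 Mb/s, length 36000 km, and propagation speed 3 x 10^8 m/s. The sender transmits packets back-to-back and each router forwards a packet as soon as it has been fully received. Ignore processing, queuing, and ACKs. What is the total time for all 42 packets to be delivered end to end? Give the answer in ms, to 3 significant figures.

542 ms

Per-hop transmission t_tx = L/R = 5304/3830000 = 1.38486 ms.
Per-hop propagation t_prop = 36000000/300000000 = 120 ms.
Pipeline fill: first packet needs 4·t_tx to clear all hops; remaining 41 packets each add one t_tx.
Total = (4+42-1)·t_tx + 4·t_prop = 45·1.38486 + 4·120 = 542 ms.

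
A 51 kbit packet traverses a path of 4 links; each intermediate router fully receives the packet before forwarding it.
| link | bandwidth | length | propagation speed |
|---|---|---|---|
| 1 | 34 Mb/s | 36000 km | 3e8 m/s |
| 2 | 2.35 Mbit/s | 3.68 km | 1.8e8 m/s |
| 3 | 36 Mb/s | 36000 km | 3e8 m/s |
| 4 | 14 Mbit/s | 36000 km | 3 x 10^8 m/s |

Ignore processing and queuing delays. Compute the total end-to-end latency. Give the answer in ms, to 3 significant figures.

L = 51000 bits.
Transmission delays (L/R per hop): 1.5, 21.7021, 1.41667, 3.64286 ms; sum = 28.2617 ms.
Propagation delays (d/s per hop): 120, 0.0204444, 120, 120 ms; sum = 360.02 ms.
End-to-end = 388 ms.

388 ms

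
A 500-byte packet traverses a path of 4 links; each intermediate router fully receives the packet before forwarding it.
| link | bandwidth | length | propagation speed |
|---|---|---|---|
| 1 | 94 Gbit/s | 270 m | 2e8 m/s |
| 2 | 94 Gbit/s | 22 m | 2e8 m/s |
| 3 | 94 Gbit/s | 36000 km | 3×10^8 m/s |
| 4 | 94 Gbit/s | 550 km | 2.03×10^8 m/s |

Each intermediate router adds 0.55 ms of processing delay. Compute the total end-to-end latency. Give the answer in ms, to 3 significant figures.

L = 500 × 8 = 4000 bits.
Transmission delay per hop = L/R = 4000/94000000000 = 4.25532e-05 ms; 4 hops → 0.000170213 ms.
Propagation delays (d/s per hop): 0.00135, 0.00011, 120, 2.70936 ms; sum = 122.711 ms.
Processing at 3 router(s): 3 × 0.55 ms = 1.65 ms.
End-to-end = 124 ms.

124 ms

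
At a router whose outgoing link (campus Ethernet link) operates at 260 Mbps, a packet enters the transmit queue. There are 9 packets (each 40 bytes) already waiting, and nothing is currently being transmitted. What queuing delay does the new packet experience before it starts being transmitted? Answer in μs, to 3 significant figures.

11.1 μs

Each queued packet: L/R = 320/260000000 = 1.23077 μs.
9 queued → 11.0769 μs.
Queuing delay = 11.1 μs.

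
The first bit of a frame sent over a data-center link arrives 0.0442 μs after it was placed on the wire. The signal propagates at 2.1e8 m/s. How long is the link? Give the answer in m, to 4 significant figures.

d = s × t_prop = 210000000 × 4.42e-08 = 9.282 m.

9.282 m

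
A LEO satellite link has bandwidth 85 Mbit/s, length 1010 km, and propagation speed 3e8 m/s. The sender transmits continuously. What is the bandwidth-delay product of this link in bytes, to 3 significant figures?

35800 bytes

Propagation delay = 1010000 / 300000000 = 0.00336667 s.
BDP = R × t_prop = 85000000 × 0.00336667 = 286167 bits.
In bytes: 286167/8 = 35800 bytes.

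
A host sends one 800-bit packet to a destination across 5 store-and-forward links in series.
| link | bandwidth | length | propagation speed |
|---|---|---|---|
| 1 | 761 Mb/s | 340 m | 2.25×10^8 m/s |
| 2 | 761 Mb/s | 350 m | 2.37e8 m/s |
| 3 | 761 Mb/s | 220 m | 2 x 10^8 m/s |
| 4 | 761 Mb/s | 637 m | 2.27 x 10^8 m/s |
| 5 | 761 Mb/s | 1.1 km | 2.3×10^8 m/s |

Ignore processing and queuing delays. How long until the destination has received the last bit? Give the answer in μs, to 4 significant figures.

Transmission delay per hop = L/R = 800/761000000 = 1.05125 μs; 5 hops → 5.25624 μs.
Propagation delays (d/s per hop): 1.51111, 1.47679, 1.1, 2.80617, 4.78261 μs; sum = 11.6767 μs.
End-to-end = 16.93 μs.

16.93 μs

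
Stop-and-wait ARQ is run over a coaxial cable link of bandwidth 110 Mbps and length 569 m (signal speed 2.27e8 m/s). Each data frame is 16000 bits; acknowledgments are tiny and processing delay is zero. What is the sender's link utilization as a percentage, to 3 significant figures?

96.7 %

t_tx = L/R = 16000/110000000 = 0.000145455 s.
t_prop = 569/227000000 = 2.50661e-06 s; RTT = 5.01322e-06 s.
Cycle = t_tx + RTT = 0.000150468 s.
Utilization = t_tx / cycle = 0.000145455/0.000150468 = 96.7 %.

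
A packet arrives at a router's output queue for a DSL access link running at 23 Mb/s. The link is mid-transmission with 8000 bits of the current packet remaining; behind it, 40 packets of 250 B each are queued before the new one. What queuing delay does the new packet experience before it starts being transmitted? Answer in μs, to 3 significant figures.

3830 μs

Each queued packet: L/R = 2000/23000000 = 86.9565 μs.
40 queued → 3478.26 μs.
Plus remaining 8000 bits of current packet: 347.826 μs.
Queuing delay = 3830 μs.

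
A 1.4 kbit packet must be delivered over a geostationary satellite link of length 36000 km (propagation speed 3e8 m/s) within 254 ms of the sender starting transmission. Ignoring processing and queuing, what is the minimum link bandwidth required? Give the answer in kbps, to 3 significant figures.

10.4 kbps

Propagation delay = 36000000 / 300000000 = 120 ms.
Transmission budget = 254 − 120 = 134 ms.
R ≥ L / t_tx = 1400 bits / 0.134 s = 10.4 kbps.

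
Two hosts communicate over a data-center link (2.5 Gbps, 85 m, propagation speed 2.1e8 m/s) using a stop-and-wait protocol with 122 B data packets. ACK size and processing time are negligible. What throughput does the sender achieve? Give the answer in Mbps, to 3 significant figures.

t_tx = L/R = 976/2500000000 = 3.904e-07 s.
t_prop = 85/210000000 = 4.04762e-07 s; RTT = 8.09524e-07 s.
Cycle = t_tx + RTT = 1.19992e-06 s.
Throughput = L / cycle = 976 / 1.19992e-06 = 813 Mbps.

813 Mbps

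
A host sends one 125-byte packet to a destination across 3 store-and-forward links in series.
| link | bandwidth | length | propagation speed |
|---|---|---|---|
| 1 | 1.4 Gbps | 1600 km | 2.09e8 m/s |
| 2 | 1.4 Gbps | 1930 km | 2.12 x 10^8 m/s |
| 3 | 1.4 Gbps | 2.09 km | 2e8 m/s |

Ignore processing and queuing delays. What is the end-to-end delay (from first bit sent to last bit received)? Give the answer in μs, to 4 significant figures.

16770 μs

L = 125 × 8 = 1000 bits.
Transmission delay per hop = L/R = 1000/1400000000 = 0.714286 μs; 3 hops → 2.14286 μs.
Propagation delays (d/s per hop): 7655.5, 9103.77, 10.45 μs; sum = 16769.7 μs.
End-to-end = 16770 μs.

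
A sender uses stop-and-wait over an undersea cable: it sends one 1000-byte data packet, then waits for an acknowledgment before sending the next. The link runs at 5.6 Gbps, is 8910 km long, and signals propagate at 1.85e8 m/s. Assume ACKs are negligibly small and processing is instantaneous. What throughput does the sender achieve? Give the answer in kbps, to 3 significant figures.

t_tx = L/R = 8000/5600000000 = 1.42857e-06 s.
t_prop = 8910000/185000000 = 0.0481622 s; RTT = 0.0963243 s.
Cycle = t_tx + RTT = 0.0963258 s.
Throughput = L / cycle = 8000 / 0.0963258 = 83.1 kbps.

83.1 kbps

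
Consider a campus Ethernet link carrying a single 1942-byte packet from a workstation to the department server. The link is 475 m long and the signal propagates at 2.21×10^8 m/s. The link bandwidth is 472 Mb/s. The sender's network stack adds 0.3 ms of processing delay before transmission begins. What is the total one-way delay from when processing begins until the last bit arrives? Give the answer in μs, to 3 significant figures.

L = 1942 × 8 = 15536 bits.
Transmission delay = L/R = 15536 / 472000000 = 32.9153 μs.
Propagation delay = d/s = 475 m / 221000000 m/s = 2.14932 μs.
Plus processing delay 0.3 ms = 300 μs.
Total = 335 μs.

335 μs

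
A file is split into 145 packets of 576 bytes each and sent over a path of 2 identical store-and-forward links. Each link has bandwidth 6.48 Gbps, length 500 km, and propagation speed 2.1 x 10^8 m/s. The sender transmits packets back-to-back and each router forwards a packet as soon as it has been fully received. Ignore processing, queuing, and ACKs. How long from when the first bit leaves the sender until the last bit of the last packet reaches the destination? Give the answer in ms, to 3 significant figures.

Per-hop transmission t_tx = L/R = 4608/6480000000 = 0.000711111 ms.
Per-hop propagation t_prop = 500000/210000000 = 2.38095 ms.
Pipeline fill: first packet needs 2·t_tx to clear all hops; remaining 144 packets each add one t_tx.
Total = (2+145-1)·t_tx + 2·t_prop = 146·0.000711111 + 2·2.38095 = 4.87 ms.

4.87 ms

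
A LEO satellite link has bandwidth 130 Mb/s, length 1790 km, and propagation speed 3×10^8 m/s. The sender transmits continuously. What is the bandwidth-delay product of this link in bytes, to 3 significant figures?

Propagation delay = 1790000 / 300000000 = 0.00596667 s.
BDP = R × t_prop = 130000000 × 0.00596667 = 775667 bits.
In bytes: 775667/8 = 97000 bytes.

97000 bytes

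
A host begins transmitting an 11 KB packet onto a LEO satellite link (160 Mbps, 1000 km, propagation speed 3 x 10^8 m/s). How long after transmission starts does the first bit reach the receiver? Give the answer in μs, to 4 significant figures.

First bit experiences only propagation delay: d/s = 1000000/300000000 = 3333 μs.

3333 μs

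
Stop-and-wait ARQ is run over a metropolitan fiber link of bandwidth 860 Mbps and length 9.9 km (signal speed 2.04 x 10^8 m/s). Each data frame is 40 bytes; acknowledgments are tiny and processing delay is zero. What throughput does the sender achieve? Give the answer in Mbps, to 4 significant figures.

3.284 Mbps

t_tx = L/R = 320/860000000 = 3.72093e-07 s.
t_prop = 9900/204000000 = 4.85294e-05 s; RTT = 9.70588e-05 s.
Cycle = t_tx + RTT = 9.74309e-05 s.
Throughput = L / cycle = 320 / 9.74309e-05 = 3.284 Mbps.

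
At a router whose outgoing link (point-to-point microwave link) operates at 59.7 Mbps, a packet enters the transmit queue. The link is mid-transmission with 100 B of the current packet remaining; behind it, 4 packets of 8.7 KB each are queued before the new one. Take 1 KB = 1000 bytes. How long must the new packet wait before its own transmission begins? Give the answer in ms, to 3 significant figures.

4.68 ms

Each queued packet: L/R = 69600/59700000 = 1.16583 ms.
4 queued → 4.66332 ms.
Plus remaining 800 bits of current packet: 0.0134003 ms.
Queuing delay = 4.68 ms.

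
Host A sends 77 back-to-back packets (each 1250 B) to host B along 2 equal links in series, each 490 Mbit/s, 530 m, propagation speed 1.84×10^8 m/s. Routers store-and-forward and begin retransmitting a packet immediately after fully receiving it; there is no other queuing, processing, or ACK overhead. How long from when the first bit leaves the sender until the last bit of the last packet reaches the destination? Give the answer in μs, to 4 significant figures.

1598 μs

Per-hop transmission t_tx = L/R = 10000/490000000 = 20.4082 μs.
Per-hop propagation t_prop = 530/184000000 = 2.88043 μs.
Pipeline fill: first packet needs 2·t_tx to clear all hops; remaining 76 packets each add one t_tx.
Total = (2+77-1)·t_tx + 2·t_prop = 78·20.4082 + 2·2.88043 = 1598 μs.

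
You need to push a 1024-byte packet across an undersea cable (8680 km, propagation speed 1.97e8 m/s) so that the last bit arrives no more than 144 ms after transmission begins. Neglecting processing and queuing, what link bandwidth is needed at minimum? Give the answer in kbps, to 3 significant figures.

L = 8192 bits.
Propagation delay = 8680000 / 197000000 = 44.0609 ms.
Transmission budget = 144 − 44.0609 = 99.9391 ms.
R ≥ L / t_tx = 8192 bits / 0.0999391 s = 82.0 kbps.

82.0 kbps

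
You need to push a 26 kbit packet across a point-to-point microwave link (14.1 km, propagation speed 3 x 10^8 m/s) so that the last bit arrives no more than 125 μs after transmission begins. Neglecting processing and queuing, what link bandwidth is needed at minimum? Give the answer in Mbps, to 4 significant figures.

Propagation delay = 14100 / 300000000 = 47 μs.
Transmission budget = 125 − 47 = 78 μs.
R ≥ L / t_tx = 26000 bits / 7.8e-05 s = 333.3 Mbps.

333.3 Mbps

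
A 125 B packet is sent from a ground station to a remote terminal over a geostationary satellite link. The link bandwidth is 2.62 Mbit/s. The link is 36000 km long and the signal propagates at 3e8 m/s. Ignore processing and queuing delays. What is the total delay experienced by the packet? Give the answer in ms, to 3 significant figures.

L = 125 × 8 = 1000 bits.
Transmission delay = L/R = 1000 / 2620000 = 0.381679 ms.
Propagation delay = d/s = 36000000 m / 300000000 m/s = 120 ms.
Total = 120 ms.

120 ms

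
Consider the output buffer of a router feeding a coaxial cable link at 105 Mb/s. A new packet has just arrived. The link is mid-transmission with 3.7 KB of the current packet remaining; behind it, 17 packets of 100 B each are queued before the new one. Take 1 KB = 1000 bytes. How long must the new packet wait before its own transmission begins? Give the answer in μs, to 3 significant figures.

Each queued packet: L/R = 800/105000000 = 7.61905 μs.
17 queued → 129.524 μs.
Plus remaining 29600 bits of current packet: 281.905 μs.
Queuing delay = 411 μs.

411 μs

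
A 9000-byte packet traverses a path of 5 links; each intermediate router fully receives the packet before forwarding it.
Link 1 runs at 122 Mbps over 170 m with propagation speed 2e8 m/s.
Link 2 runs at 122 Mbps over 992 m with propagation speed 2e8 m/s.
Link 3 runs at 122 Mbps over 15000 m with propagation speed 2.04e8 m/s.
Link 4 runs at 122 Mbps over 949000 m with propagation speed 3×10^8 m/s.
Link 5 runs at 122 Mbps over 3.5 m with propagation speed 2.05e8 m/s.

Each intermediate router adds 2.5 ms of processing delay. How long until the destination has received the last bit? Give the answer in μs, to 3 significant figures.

16200 μs

L = 9000 × 8 = 72000 bits.
Transmission delay per hop = L/R = 72000/122000000 = 590.164 μs; 5 hops → 2950.82 μs.
Propagation delays (d/s per hop): 0.85, 4.96, 73.5294, 3163.33, 0.0170732 μs; sum = 3242.69 μs.
Processing at 4 router(s): 4 × 2.5 ms = 10000 μs.
End-to-end = 16200 μs.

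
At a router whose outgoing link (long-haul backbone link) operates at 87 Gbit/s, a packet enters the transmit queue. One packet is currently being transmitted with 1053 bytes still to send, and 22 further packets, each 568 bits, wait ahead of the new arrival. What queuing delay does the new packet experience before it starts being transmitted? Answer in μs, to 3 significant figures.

0.240 μs

Each queued packet: L/R = 568/87000000000 = 0.00652874 μs.
22 queued → 0.143632 μs.
Plus remaining 8424 bits of current packet: 0.0968276 μs.
Queuing delay = 0.240 μs.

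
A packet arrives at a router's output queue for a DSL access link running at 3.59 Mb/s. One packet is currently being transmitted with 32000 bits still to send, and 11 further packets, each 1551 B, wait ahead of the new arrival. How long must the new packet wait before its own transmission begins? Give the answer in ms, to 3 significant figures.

Each queued packet: L/R = 12408/3590000 = 3.45627 ms.
11 queued → 38.0189 ms.
Plus remaining 32000 bits of current packet: 8.91365 ms.
Queuing delay = 46.9 ms.

46.9 ms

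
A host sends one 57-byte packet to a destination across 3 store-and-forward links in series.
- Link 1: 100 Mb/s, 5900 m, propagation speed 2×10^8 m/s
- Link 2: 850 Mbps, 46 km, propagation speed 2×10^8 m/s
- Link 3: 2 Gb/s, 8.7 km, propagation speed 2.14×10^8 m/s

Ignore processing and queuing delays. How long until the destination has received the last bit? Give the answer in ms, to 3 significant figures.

L = 57 × 8 = 456 bits.
Transmission delays (L/R per hop): 0.00456, 0.000536471, 0.000228 ms; sum = 0.00532447 ms.
Propagation delays (d/s per hop): 0.0295, 0.23, 0.0406542 ms; sum = 0.300154 ms.
End-to-end = 0.305 ms.

0.305 ms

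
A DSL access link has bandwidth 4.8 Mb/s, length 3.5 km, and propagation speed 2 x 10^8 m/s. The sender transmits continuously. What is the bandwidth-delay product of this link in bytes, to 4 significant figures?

10.50 bytes

Propagation delay = 3500 / 200000000 = 1.75e-05 s.
BDP = R × t_prop = 4800000 × 1.75e-05 = 84 bits.
In bytes: 84/8 = 10.50 bytes.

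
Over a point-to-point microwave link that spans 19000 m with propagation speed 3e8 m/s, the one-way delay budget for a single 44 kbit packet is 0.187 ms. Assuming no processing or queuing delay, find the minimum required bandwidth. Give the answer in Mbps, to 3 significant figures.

Propagation delay = 19000 / 300000000 = 0.0633333 ms.
Transmission budget = 0.187 − 0.0633333 = 0.123667 ms.
R ≥ L / t_tx = 44000 bits / 0.000123667 s = 356 Mbps.

356 Mbps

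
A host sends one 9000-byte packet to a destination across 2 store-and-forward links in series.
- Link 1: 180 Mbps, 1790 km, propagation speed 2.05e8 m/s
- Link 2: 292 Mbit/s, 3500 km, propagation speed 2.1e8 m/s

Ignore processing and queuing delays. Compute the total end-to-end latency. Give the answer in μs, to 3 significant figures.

26000 μs

L = 9000 × 8 = 72000 bits.
Transmission delays (L/R per hop): 400, 246.575 μs; sum = 646.575 μs.
Propagation delays (d/s per hop): 8731.71, 16666.7 μs; sum = 25398.4 μs.
End-to-end = 26000 μs.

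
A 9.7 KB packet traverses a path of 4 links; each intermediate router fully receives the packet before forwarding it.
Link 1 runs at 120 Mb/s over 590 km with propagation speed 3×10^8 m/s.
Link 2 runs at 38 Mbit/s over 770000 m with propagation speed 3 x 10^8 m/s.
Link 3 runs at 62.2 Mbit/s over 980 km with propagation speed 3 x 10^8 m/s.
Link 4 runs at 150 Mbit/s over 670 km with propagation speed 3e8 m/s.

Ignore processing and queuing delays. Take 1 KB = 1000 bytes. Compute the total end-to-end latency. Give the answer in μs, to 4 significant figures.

L = 77600 bits.
Transmission delays (L/R per hop): 646.667, 2042.11, 1247.59, 517.333 μs; sum = 4453.69 μs.
Propagation delays (d/s per hop): 1966.67, 2566.67, 3266.67, 2233.33 μs; sum = 10033.3 μs.
End-to-end = 14490 μs.

14490 μs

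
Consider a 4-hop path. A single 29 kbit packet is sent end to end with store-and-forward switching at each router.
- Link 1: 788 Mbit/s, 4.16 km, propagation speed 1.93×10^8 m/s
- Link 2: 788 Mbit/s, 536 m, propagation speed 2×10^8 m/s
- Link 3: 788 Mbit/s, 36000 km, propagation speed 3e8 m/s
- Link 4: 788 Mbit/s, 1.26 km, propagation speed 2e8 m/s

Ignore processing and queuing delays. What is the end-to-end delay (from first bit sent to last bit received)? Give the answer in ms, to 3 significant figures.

120 ms

L = 29000 bits.
Transmission delay per hop = L/R = 29000/788000000 = 0.036802 ms; 4 hops → 0.147208 ms.
Propagation delays (d/s per hop): 0.0215544, 0.00268, 120, 0.0063 ms; sum = 120.031 ms.
End-to-end = 120 ms.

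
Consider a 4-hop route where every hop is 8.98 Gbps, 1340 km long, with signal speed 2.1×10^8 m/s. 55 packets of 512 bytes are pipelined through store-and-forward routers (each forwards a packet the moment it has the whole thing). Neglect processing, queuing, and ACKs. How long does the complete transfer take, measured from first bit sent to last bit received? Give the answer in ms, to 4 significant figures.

Per-hop transmission t_tx = L/R = 4096/8980000000 = 0.000456125 ms.
Per-hop propagation t_prop = 1340000/210000000 = 6.38095 ms.
Pipeline fill: first packet needs 4·t_tx to clear all hops; remaining 54 packets each add one t_tx.
Total = (4+55-1)·t_tx + 4·t_prop = 58·0.000456125 + 4·6.38095 = 25.55 ms.

25.55 ms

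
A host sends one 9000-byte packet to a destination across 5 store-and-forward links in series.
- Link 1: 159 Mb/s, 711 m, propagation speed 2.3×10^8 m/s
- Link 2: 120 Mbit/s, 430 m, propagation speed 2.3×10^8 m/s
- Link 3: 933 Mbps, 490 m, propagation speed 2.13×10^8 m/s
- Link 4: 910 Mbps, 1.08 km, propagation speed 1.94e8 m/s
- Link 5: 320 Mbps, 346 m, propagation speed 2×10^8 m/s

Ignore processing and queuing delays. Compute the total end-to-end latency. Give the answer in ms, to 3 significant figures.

L = 9000 × 8 = 72000 bits.
Transmission delays (L/R per hop): 0.45283, 0.6, 0.0771704, 0.0791209, 0.225 ms; sum = 1.43412 ms.
Propagation delays (d/s per hop): 0.0030913, 0.00186957, 0.00230047, 0.00556701, 0.00173 ms; sum = 0.0145583 ms.
End-to-end = 1.45 ms.

1.45 ms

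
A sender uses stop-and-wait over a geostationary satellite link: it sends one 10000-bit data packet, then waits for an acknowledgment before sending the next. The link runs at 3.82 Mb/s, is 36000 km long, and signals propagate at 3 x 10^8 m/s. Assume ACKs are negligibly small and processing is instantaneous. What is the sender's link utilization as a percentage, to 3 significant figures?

t_tx = L/R = 10000/3820000 = 0.0026178 s.
t_prop = 36000000/300000000 = 0.12 s; RTT = 0.24 s.
Cycle = t_tx + RTT = 0.242618 s.
Utilization = t_tx / cycle = 0.0026178/0.242618 = 1.08 %.

1.08 %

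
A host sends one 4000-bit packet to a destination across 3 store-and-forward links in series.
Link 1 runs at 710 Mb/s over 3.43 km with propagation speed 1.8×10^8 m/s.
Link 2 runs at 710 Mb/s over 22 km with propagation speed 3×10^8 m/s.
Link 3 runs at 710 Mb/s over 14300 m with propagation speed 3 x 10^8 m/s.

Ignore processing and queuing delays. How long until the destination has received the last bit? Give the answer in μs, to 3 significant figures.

Transmission delay per hop = L/R = 4000/710000000 = 5.6338 μs; 3 hops → 16.9014 μs.
Propagation delays (d/s per hop): 19.0556, 73.3333, 47.6667 μs; sum = 140.056 μs.
End-to-end = 157 μs.

157 μs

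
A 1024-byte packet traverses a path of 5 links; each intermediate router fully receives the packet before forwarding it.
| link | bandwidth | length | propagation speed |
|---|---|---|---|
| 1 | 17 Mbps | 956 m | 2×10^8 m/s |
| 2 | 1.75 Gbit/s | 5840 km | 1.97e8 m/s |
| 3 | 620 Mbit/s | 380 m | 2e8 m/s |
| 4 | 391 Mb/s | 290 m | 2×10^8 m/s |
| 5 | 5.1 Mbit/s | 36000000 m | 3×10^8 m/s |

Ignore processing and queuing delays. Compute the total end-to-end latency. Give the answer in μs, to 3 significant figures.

L = 1024 × 8 = 8192 bits.
Transmission delays (L/R per hop): 481.882, 4.68114, 13.2129, 20.9514, 1606.27 μs; sum = 2127 μs.
Propagation delays (d/s per hop): 4.78, 29644.7, 1.9, 1.45, 120000 μs; sum = 149653 μs.
End-to-end = 152000 μs.

152000 μs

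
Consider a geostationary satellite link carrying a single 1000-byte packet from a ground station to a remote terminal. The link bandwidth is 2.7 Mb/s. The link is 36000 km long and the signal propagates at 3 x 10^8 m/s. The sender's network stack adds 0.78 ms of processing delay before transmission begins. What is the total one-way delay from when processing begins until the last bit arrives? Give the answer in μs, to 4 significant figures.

123700 μs

L = 1000 × 8 = 8000 bits.
Transmission delay = L/R = 8000 / 2700000 = 2962.96 μs.
Propagation delay = d/s = 36000000 m / 300000000 m/s = 120000 μs.
Plus processing delay 0.78 ms = 780 μs.
Total = 123700 μs.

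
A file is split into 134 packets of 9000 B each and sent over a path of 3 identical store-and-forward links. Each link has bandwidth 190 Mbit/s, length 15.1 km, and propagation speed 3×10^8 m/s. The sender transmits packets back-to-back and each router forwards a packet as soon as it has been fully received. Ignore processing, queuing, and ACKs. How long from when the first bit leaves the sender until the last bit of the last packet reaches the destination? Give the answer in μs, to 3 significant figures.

Per-hop transmission t_tx = L/R = 72000/190000000 = 378.947 μs.
Per-hop propagation t_prop = 15100/300000000 = 50.3333 μs.
Pipeline fill: first packet needs 3·t_tx to clear all hops; remaining 133 packets each add one t_tx.
Total = (3+134-1)·t_tx + 3·t_prop = 136·378.947 + 3·50.3333 = 51700 μs.

51700 μs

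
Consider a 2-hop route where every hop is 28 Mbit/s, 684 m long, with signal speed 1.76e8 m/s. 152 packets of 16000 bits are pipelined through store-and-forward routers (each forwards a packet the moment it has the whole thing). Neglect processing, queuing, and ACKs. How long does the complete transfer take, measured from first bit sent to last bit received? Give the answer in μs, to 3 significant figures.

87400 μs

Per-hop transmission t_tx = L/R = 16000/28000000 = 571.429 μs.
Per-hop propagation t_prop = 684/176000000 = 3.88636 μs.
Pipeline fill: first packet needs 2·t_tx to clear all hops; remaining 151 packets each add one t_tx.
Total = (2+152-1)·t_tx + 2·t_prop = 153·571.429 + 2·3.88636 = 87400 μs.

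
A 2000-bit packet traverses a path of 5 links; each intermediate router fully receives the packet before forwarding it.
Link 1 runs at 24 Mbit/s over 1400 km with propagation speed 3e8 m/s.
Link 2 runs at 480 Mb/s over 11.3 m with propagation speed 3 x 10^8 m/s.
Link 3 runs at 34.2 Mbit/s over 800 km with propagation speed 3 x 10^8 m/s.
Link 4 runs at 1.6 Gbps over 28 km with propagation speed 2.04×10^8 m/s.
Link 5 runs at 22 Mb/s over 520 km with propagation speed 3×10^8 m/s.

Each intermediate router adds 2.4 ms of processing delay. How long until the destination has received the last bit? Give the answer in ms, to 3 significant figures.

Transmission delays (L/R per hop): 0.0833333, 0.00416667, 0.0584795, 0.00125, 0.0909091 ms; sum = 0.238139 ms.
Propagation delays (d/s per hop): 4.66667, 3.76667e-05, 2.66667, 0.137255, 1.73333 ms; sum = 9.20396 ms.
Processing at 4 router(s): 4 × 2.4 ms = 9.6 ms.
End-to-end = 19.0 ms.

19.0 ms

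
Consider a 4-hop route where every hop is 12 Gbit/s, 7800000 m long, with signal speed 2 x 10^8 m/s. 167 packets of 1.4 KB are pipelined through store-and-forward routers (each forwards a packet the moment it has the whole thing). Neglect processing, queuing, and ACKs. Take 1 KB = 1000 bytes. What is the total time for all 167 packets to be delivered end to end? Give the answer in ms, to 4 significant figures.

156.2 ms

Per-hop transmission t_tx = L/R = 11200/12000000000 = 0.000933333 ms.
Per-hop propagation t_prop = 7800000/200000000 = 39 ms.
Pipeline fill: first packet needs 4·t_tx to clear all hops; remaining 166 packets each add one t_tx.
Total = (4+167-1)·t_tx + 4·t_prop = 170·0.000933333 + 4·39 = 156.2 ms.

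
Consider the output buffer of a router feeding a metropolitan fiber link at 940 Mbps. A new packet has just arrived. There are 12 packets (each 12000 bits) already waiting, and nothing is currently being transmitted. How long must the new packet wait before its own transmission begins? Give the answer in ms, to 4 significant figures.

Each queued packet: L/R = 12000/940000000 = 0.012766 ms.
12 queued → 0.153191 ms.
Queuing delay = 0.1532 ms.

0.1532 ms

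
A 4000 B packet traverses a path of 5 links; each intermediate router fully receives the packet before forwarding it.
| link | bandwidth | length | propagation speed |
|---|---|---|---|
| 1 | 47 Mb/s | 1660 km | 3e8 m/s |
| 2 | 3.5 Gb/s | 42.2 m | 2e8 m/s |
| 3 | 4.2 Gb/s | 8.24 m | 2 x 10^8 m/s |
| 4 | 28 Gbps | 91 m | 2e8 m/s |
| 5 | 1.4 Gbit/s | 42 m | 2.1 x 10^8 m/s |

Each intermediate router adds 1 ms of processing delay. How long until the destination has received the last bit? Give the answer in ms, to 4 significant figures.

L = 4000 × 8 = 32000 bits.
Transmission delays (L/R per hop): 0.680851, 0.00914286, 0.00761905, 0.00114286, 0.0228571 ms; sum = 0.721613 ms.
Propagation delays (d/s per hop): 5.53333, 0.000211, 4.12e-05, 0.000455, 0.0002 ms; sum = 5.53424 ms.
Processing at 4 router(s): 4 × 1 ms = 4 ms.
End-to-end = 10.26 ms.

10.26 ms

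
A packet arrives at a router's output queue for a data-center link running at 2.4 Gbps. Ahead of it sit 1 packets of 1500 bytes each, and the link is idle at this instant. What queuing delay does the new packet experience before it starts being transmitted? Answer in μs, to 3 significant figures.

5.00 μs

Each queued packet: L/R = 12000/2400000000 = 5 μs.
1 queued → 5 μs.
Queuing delay = 5.00 μs.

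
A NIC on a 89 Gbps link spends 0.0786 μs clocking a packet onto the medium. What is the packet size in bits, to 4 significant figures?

L = R × t_tx = 89000000000 b/s × 7.86e-08 s = 6995.4 bits.

6995 bits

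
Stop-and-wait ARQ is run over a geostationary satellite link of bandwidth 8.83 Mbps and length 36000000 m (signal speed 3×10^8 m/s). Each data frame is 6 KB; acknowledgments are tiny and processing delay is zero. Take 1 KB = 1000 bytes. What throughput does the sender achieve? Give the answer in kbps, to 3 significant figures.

196 kbps

t_tx = L/R = 48000/8830000 = 0.00543601 s.
t_prop = 36000000/300000000 = 0.12 s; RTT = 0.24 s.
Cycle = t_tx + RTT = 0.245436 s.
Throughput = L / cycle = 48000 / 0.245436 = 196 kbps.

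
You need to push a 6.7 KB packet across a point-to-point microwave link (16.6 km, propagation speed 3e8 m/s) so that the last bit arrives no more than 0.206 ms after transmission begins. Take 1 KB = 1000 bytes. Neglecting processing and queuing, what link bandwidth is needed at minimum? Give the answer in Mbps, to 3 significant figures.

L = 53600 bits.
Propagation delay = 16600 / 300000000 = 0.0553333 ms.
Transmission budget = 0.206 − 0.0553333 = 0.150667 ms.
R ≥ L / t_tx = 53600 bits / 0.000150667 s = 356 Mbps.

356 Mbps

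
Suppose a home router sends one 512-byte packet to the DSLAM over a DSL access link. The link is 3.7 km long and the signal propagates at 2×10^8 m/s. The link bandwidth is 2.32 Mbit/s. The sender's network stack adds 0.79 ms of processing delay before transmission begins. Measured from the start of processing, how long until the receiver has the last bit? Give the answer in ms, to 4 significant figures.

L = 512 × 8 = 4096 bits.
Transmission delay = L/R = 4096 / 2320000 = 1.76552 ms.
Propagation delay = d/s = 3700 m / 200000000 m/s = 0.0185 ms.
Plus processing delay 0.79 ms = 0.79 ms.
Total = 2.574 ms.

2.574 ms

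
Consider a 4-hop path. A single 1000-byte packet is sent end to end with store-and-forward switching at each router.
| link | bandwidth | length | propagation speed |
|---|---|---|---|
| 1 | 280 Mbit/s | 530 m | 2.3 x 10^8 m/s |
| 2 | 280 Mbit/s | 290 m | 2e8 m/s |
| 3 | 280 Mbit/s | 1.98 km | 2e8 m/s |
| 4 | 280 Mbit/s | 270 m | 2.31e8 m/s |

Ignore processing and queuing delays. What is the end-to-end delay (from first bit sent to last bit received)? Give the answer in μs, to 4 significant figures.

129.1 μs

L = 1000 × 8 = 8000 bits.
Transmission delay per hop = L/R = 8000/280000000 = 28.5714 μs; 4 hops → 114.286 μs.
Propagation delays (d/s per hop): 2.30435, 1.45, 9.9, 1.16883 μs; sum = 14.8232 μs.
End-to-end = 129.1 μs.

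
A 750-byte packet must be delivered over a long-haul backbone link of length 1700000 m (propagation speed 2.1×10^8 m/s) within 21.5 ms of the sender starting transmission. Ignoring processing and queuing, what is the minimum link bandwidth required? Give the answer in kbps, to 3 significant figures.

L = 6000 bits.
Propagation delay = 1700000 / 210000000 = 8.09524 ms.
Transmission budget = 21.5 − 8.09524 = 13.4048 ms.
R ≥ L / t_tx = 6000 bits / 0.0134048 s = 448 kbps.

448 kbps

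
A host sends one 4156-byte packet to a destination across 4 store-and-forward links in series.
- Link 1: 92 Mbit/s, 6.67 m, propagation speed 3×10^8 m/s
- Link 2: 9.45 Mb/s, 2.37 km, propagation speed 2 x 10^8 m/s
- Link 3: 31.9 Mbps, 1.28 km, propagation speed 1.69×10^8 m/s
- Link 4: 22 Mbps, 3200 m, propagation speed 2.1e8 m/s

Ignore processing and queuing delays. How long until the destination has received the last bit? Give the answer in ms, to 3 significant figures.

6.47 ms

L = 4156 × 8 = 33248 bits.
Transmission delays (L/R per hop): 0.361391, 3.51831, 1.04226, 1.51127 ms; sum = 6.43323 ms.
Propagation delays (d/s per hop): 2.22333e-05, 0.01185, 0.00757396, 0.0152381 ms; sum = 0.0346843 ms.
End-to-end = 6.47 ms.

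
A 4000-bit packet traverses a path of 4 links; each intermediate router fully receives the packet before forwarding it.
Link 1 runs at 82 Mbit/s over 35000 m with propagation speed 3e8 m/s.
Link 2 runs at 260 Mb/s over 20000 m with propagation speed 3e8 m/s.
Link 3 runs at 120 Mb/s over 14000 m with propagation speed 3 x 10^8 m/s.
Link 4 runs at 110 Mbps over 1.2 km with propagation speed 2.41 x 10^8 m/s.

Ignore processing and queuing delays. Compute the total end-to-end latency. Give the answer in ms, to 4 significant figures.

Transmission delays (L/R per hop): 0.0487805, 0.0153846, 0.0333333, 0.0363636 ms; sum = 0.133862 ms.
Propagation delays (d/s per hop): 0.116667, 0.0666667, 0.0466667, 0.00497925 ms; sum = 0.234979 ms.
End-to-end = 0.3688 ms.

0.3688 ms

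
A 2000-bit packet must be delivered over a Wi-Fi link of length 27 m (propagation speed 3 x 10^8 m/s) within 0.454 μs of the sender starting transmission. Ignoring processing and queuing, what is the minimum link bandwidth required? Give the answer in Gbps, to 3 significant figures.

5.49 Gbps

Propagation delay = 27 / 300000000 = 0.09 μs.
Transmission budget = 0.454 − 0.09 = 0.364 μs.
R ≥ L / t_tx = 2000 bits / 3.64e-07 s = 5.49 Gbps.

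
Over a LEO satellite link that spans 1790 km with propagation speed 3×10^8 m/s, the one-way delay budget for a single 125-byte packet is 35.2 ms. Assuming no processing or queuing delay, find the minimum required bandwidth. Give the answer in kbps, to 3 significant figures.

34.2 kbps

L = 1000 bits.
Propagation delay = 1790000 / 300000000 = 5.96667 ms.
Transmission budget = 35.2 − 5.96667 = 29.2333 ms.
R ≥ L / t_tx = 1000 bits / 0.0292333 s = 34.2 kbps.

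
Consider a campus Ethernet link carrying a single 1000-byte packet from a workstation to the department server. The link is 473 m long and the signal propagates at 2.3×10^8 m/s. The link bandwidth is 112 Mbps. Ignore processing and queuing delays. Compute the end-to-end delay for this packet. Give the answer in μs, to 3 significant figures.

73.5 μs

L = 1000 × 8 = 8000 bits.
Transmission delay = L/R = 8000 / 112000000 = 71.4286 μs.
Propagation delay = d/s = 473 m / 2.3e+08 m/s = 2.05652 μs.
Total = 73.5 μs.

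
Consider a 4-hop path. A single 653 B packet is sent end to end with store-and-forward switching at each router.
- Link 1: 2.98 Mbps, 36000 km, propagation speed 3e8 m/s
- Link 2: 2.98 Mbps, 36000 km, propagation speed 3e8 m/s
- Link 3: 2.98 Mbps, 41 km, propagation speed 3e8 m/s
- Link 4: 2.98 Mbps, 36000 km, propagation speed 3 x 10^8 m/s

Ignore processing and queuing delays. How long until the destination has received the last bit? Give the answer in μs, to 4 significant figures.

367100 μs

L = 653 × 8 = 5224 bits.
Transmission delay per hop = L/R = 5224/2980000 = 1753.02 μs; 4 hops → 7012.08 μs.
Propagation delays (d/s per hop): 120000, 120000, 136.667, 120000 μs; sum = 360137 μs.
End-to-end = 367100 μs.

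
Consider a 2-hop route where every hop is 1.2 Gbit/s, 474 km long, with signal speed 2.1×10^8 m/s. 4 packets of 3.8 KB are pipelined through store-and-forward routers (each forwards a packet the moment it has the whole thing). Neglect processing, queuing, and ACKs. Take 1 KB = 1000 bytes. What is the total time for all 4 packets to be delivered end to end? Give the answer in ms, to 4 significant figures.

Per-hop transmission t_tx = L/R = 30400/1200000000 = 0.0253333 ms.
Per-hop propagation t_prop = 474000/210000000 = 2.25714 ms.
Pipeline fill: first packet needs 2·t_tx to clear all hops; remaining 3 packets each add one t_tx.
Total = (2+4-1)·t_tx + 2·t_prop = 5·0.0253333 + 2·2.25714 = 4.641 ms.

4.641 ms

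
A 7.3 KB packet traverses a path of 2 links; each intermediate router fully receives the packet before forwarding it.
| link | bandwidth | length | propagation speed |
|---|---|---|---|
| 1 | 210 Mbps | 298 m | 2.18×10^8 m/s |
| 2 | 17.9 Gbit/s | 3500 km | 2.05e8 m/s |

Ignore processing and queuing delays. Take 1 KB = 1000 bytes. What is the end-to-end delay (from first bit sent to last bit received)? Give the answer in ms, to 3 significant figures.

L = 58400 bits.
Transmission delays (L/R per hop): 0.278095, 0.00326257 ms; sum = 0.281358 ms.
Propagation delays (d/s per hop): 0.00136697, 17.0732 ms; sum = 17.0745 ms.
End-to-end = 17.4 ms.

17.4 ms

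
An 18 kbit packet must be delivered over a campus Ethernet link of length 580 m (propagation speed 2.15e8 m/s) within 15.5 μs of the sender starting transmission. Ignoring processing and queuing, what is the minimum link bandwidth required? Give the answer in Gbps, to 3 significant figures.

1.41 Gbps

Propagation delay = 580 / 215000000 = 2.69767 μs.
Transmission budget = 15.5 − 2.69767 = 12.8023 μs.
R ≥ L / t_tx = 18000 bits / 1.28023e-05 s = 1.41 Gbps.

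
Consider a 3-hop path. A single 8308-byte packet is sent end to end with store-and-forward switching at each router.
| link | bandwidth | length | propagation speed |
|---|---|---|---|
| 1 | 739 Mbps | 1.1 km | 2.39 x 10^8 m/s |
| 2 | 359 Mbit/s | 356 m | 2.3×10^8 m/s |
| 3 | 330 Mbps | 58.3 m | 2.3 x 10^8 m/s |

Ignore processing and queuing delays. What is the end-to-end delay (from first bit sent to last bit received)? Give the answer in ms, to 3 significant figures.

L = 8308 × 8 = 66464 bits.
Transmission delays (L/R per hop): 0.0899378, 0.185136, 0.201406 ms; sum = 0.47648 ms.
Propagation delays (d/s per hop): 0.00460251, 0.00154783, 0.000253478 ms; sum = 0.00640381 ms.
End-to-end = 0.483 ms.

0.483 ms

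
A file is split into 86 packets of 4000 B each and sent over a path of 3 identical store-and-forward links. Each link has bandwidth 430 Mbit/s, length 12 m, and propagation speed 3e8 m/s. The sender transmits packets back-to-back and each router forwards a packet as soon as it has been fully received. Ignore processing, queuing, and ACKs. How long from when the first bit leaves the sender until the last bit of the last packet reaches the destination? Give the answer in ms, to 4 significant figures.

Per-hop transmission t_tx = L/R = 32000/430000000 = 0.0744186 ms.
Per-hop propagation t_prop = 12/300000000 = 4e-05 ms.
Pipeline fill: first packet needs 3·t_tx to clear all hops; remaining 85 packets each add one t_tx.
Total = (3+86-1)·t_tx + 3·t_prop = 88·0.0744186 + 3·4e-05 = 6.549 ms.

6.549 ms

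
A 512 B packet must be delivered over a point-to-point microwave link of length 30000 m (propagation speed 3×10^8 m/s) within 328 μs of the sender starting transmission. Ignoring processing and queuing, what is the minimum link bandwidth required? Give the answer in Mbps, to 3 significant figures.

L = 4096 bits.
Propagation delay = 30000 / 300000000 = 100 μs.
Transmission budget = 328 − 100 = 228 μs.
R ≥ L / t_tx = 4096 bits / 0.000228 s = 18.0 Mbps.

18.0 Mbps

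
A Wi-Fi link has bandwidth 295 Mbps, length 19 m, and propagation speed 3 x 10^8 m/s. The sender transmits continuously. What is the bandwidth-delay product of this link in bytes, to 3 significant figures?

Propagation delay = 19 / 300000000 = 6.33333e-08 s.
BDP = R × t_prop = 295000000 × 6.33333e-08 = 18.6833 bits.
In bytes: 18.6833/8 = 2.34 bytes.

2.34 bytes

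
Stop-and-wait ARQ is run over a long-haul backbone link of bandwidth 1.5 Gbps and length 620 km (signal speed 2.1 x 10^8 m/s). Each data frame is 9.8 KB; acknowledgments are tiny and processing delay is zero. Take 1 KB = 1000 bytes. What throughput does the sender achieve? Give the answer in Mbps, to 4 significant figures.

13.16 Mbps

t_tx = L/R = 78400/1500000000 = 5.22667e-05 s.
t_prop = 620000/210000000 = 0.00295238 s; RTT = 0.00590476 s.
Cycle = t_tx + RTT = 0.00595703 s.
Throughput = L / cycle = 78400 / 0.00595703 = 13.16 Mbps.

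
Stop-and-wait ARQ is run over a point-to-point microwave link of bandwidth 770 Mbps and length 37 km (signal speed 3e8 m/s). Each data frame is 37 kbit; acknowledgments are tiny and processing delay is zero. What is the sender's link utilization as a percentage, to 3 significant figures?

16.3 %

t_tx = L/R = 37000/770000000 = 4.80519e-05 s.
t_prop = 37000/300000000 = 0.000123333 s; RTT = 0.000246667 s.
Cycle = t_tx + RTT = 0.000294719 s.
Utilization = t_tx / cycle = 4.80519e-05/0.000294719 = 16.3 %.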